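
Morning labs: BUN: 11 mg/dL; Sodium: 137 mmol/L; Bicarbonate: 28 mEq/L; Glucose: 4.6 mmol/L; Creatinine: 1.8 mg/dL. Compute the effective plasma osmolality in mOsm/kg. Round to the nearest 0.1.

278.6 mOsm/kg

Effective osmolality excludes urea (freely permeant across cell membranes):
2·Na + glucose
= 2·137 + 4.6
= 274 + 4.6
= 278.6 mOsm/kg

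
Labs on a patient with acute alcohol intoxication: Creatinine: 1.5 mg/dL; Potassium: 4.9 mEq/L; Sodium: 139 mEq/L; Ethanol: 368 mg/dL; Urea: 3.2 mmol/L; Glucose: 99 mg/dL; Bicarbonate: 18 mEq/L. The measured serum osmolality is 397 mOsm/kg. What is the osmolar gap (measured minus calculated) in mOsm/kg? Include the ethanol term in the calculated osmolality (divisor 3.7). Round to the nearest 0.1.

Calculated osmolality = 2·Na + glucose/18 + urea + ethanol/3.7
= 2·139 + 99/18 + 3.2 + 368/3.7
= 278 + 5.50 + 3.20 + 99.46
= 386.16 mOsm/kg ≈ 386.2 mOsm/kg
Osmolar gap = measured − calculated = 397 − 386.2 = 10.8 mOsm/kg

10.8 mOsm/kg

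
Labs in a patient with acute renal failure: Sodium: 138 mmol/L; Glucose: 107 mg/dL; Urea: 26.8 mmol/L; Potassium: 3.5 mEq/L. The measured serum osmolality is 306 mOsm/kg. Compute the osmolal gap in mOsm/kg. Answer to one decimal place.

-2.7 mOsm/kg

Calculated osmolality = 2·Na + glucose/18 + urea
= 2·138 + 107/18 + 26.8
= 276 + 5.94 + 26.80
= 308.74 mOsm/kg ≈ 308.7 mOsm/kg
Osmolar gap = measured − calculated = 306 − 308.7 = -2.7 mOsm/kg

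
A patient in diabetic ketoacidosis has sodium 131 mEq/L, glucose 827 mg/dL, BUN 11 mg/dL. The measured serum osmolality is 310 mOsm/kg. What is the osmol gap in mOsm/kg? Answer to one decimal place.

-1.9 mOsm/kg

Calculated osmolality = 2·Na + glucose/18 + BUN/2.8
= 2·131 + 827/18 + 11/2.8
= 262 + 45.94 + 3.93
= 311.87 mOsm/kg ≈ 311.9 mOsm/kg
Osmolar gap = measured − calculated = 310 − 311.9 = -1.9 mOsm/kg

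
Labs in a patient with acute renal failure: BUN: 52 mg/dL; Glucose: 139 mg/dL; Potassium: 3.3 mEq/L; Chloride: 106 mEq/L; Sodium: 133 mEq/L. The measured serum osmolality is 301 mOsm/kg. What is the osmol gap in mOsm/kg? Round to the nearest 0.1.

8.7 mOsm/kg

Calculated osmolality = 2·Na + glucose/18 + BUN/2.8
= 2·133 + 139/18 + 52/2.8
= 266 + 7.72 + 18.57
= 292.29 mOsm/kg ≈ 292.3 mOsm/kg
Osmolar gap = measured − calculated = 301 − 292.3 = 8.7 mOsm/kg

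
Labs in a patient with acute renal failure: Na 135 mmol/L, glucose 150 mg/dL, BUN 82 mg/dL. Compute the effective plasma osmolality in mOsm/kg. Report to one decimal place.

278.3 mOsm/kg

Effective osmolality excludes urea (freely permeant across cell membranes):
2·Na + glucose/18
= 2·135 + 150/18
= 270 + 8.33
= 278.33 mOsm/kg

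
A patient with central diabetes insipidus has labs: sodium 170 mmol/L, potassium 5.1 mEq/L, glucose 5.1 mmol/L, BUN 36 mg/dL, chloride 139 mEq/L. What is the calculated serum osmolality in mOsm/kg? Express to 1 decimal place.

358.0 mOsm/kg

Calculated osmolality = 2·Na + glucose + BUN/2.8
= 2·170 + 5.1 + 36/2.8
= 340 + 5.10 + 12.86
= 357.96 mOsm/kg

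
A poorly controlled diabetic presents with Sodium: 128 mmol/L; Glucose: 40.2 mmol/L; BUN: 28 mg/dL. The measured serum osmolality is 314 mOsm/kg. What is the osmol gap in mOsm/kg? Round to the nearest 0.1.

7.8 mOsm/kg

Calculated osmolality = 2·Na + glucose + BUN/2.8
= 2·128 + 40.2 + 28/2.8
= 256 + 40.20 + 10
= 306.2 mOsm/kg ≈ 306.2 mOsm/kg
Osmolar gap = measured − calculated = 314 − 306.2 = 7.8 mOsm/kg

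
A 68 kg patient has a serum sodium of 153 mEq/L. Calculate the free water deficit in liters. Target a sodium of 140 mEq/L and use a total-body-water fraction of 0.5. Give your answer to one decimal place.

3.2 L

TBW = 0.5 · 68 = 34 L
Free water deficit = TBW · (Na/140 − 1)
= 34 · (153/140 − 1)
= 34 · 0.0929
= 3.16 L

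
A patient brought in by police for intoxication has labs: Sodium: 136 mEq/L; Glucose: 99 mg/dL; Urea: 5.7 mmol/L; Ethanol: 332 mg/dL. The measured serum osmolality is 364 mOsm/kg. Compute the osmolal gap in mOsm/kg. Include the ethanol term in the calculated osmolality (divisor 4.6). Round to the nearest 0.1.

Calculated osmolality = 2·Na + glucose/18 + urea + ethanol/4.6
= 2·136 + 99/18 + 5.7 + 332/4.6
= 272 + 5.50 + 5.70 + 72.17
= 355.37 mOsm/kg ≈ 355.4 mOsm/kg
Osmolar gap = measured − calculated = 364 − 355.4 = 8.6 mOsm/kg

8.6 mOsm/kg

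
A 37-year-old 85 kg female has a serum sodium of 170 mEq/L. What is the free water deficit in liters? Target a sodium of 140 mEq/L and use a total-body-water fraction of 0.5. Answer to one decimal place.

TBW = 0.5 · 85 = 42.5 L
Free water deficit = TBW · (Na/140 − 1)
= 42.5 · (170/140 − 1)
= 42.5 · 0.2143
= 9.11 L

9.1 L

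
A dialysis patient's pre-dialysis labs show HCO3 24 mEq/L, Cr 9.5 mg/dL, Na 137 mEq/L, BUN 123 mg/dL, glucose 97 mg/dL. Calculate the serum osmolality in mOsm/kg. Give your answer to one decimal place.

323.3 mOsm/kg

Calculated osmolality = 2·Na + glucose/18 + BUN/2.8
= 2·137 + 97/18 + 123/2.8
= 274 + 5.39 + 43.93
= 323.32 mOsm/kg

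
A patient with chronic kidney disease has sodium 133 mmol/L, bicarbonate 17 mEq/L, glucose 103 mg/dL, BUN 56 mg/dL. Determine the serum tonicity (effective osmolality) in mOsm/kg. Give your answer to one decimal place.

Effective osmolality excludes urea (freely permeant across cell membranes):
2·Na + glucose/18
= 2·133 + 103/18
= 266 + 5.72
= 271.72 mOsm/kg

271.7 mOsm/kg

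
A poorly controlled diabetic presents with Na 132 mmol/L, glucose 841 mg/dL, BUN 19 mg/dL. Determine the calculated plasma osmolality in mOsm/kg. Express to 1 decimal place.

317.5 mOsm/kg

Calculated osmolality = 2·Na + glucose/18 + BUN/2.8
= 2·132 + 841/18 + 19/2.8
= 264 + 46.72 + 6.79
= 317.51 mOsm/kg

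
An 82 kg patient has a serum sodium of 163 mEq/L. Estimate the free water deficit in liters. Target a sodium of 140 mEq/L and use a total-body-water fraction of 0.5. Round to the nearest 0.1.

6.7 L

TBW = 0.5 · 82 = 41 L
Free water deficit = TBW · (Na/140 − 1)
= 41 · (163/140 − 1)
= 41 · 0.1643
= 6.74 L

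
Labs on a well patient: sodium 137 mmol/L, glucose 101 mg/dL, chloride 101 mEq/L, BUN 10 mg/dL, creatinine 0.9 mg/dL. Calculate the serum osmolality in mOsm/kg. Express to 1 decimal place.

283.2 mOsm/kg

Calculated osmolality = 2·Na + glucose/18 + BUN/2.8
= 2·137 + 101/18 + 10/2.8
= 274 + 5.61 + 3.57
= 283.18 mOsm/kg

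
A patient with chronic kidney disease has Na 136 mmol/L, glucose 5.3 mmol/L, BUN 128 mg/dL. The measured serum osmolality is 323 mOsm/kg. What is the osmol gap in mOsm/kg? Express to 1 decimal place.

0.0 mOsm/kg

Calculated osmolality = 2·Na + glucose + BUN/2.8
= 2·136 + 5.3 + 128/2.8
= 272 + 5.30 + 45.71
= 323.01 mOsm/kg ≈ 323.0 mOsm/kg
Osmolar gap = measured − calculated = 323 − 323.0 = 0.0 mOsm/kg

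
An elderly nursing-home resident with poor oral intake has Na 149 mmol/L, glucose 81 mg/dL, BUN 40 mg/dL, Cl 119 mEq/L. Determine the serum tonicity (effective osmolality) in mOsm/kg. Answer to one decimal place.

302.5 mOsm/kg

Effective osmolality excludes urea (freely permeant across cell membranes):
2·Na + glucose/18
= 2·149 + 81/18
= 298 + 4.5
= 302.5 mOsm/kg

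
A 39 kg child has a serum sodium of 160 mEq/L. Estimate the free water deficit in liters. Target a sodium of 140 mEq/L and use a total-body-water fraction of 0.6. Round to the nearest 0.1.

TBW = 0.6 · 39 = 23.4 L
Free water deficit = TBW · (Na/140 − 1)
= 23.4 · (160/140 − 1)
= 23.4 · 0.1429
= 3.34 L

3.3 L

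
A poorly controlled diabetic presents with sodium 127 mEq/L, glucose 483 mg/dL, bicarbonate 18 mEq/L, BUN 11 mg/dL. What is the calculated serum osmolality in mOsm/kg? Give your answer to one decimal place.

Calculated osmolality = 2·Na + glucose/18 + BUN/2.8
= 2·127 + 483/18 + 11/2.8
= 254 + 26.83 + 3.93
= 284.76 mOsm/kg

284.8 mOsm/kg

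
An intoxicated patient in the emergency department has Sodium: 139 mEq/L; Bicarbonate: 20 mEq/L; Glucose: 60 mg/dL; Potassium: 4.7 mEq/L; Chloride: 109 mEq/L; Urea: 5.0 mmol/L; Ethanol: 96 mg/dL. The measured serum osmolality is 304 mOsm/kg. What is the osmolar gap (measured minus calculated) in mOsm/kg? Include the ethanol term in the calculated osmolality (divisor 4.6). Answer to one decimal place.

-3.2 mOsm/kg

Calculated osmolality = 2·Na + glucose/18 + urea + ethanol/4.6
= 2·139 + 60/18 + 5 + 96/4.6
= 278 + 3.33 + 5 + 20.87
= 307.2 mOsm/kg ≈ 307.2 mOsm/kg
Osmolar gap = measured − calculated = 304 − 307.2 = -3.2 mOsm/kg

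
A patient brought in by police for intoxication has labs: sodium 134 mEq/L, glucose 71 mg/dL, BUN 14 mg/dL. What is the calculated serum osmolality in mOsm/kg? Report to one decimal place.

Calculated osmolality = 2·Na + glucose/18 + BUN/2.8
= 2·134 + 71/18 + 14/2.8
= 268 + 3.94 + 5
= 276.94 mOsm/kg

276.9 mOsm/kg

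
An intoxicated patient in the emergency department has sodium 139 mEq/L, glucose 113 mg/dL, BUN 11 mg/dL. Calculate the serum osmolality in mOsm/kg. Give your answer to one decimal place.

Calculated osmolality = 2·Na + glucose/18 + BUN/2.8
= 2·139 + 113/18 + 11/2.8
= 278 + 6.28 + 3.93
= 288.21 mOsm/kg

288.2 mOsm/kg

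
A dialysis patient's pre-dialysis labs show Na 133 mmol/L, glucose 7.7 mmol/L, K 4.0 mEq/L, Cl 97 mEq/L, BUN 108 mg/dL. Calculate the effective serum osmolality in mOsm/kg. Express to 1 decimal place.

Effective osmolality excludes urea (freely permeant across cell membranes):
2·Na + glucose
= 2·133 + 7.7
= 266 + 7.7
= 273.7 mOsm/kg

273.7 mOsm/kg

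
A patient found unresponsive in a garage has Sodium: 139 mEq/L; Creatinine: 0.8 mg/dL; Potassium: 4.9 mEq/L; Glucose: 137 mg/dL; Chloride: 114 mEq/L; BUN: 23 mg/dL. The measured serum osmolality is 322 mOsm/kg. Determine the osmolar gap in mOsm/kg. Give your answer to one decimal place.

Calculated osmolality = 2·Na + glucose/18 + BUN/2.8
= 2·139 + 137/18 + 23/2.8
= 278 + 7.61 + 8.21
= 293.82 mOsm/kg ≈ 293.8 mOsm/kg
Osmolar gap = measured − calculated = 322 − 293.8 = 28.2 mOsm/kg

28.2 mOsm/kg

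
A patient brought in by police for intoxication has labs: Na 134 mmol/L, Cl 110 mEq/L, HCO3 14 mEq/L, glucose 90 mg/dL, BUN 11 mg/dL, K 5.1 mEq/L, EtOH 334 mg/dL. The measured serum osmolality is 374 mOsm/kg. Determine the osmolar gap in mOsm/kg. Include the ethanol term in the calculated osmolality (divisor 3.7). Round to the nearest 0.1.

Calculated osmolality = 2·Na + glucose/18 + BUN/2.8 + ethanol/3.7
= 2·134 + 90/18 + 11/2.8 + 334/3.7
= 268 + 5 + 3.93 + 90.27
= 367.2 mOsm/kg ≈ 367.2 mOsm/kg
Osmolar gap = measured − calculated = 374 − 367.2 = 6.8 mOsm/kg

6.8 mOsm/kg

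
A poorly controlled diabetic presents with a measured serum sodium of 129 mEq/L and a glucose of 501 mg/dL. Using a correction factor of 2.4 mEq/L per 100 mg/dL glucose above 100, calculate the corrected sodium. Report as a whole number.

139 mEq/L

Corrected Na = measured Na + 2.4 · (glucose − 100)/100
= 129 + 2.4 · (501 − 100)/100
= 129 + 9.6
= 138.6 mEq/L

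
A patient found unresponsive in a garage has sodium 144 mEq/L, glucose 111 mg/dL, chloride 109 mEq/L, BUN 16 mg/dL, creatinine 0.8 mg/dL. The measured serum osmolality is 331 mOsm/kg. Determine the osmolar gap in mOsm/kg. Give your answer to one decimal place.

31.1 mOsm/kg

Calculated osmolality = 2·Na + glucose/18 + BUN/2.8
= 2·144 + 111/18 + 16/2.8
= 288 + 6.17 + 5.71
= 299.88 mOsm/kg ≈ 299.9 mOsm/kg
Osmolar gap = measured − calculated = 331 − 299.9 = 31.1 mOsm/kg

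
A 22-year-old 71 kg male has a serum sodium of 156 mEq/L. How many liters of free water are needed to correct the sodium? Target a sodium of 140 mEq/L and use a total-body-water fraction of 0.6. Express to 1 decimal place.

4.9 L

TBW = 0.6 · 71 = 42.6 L
Free water deficit = TBW · (Na/140 − 1)
= 42.6 · (156/140 − 1)
= 42.6 · 0.1143
= 4.87 L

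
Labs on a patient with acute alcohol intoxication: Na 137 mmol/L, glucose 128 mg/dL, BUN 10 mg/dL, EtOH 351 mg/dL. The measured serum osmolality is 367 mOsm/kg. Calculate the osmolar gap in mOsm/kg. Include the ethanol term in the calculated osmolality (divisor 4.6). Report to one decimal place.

Calculated osmolality = 2·Na + glucose/18 + BUN/2.8 + ethanol/4.6
= 2·137 + 128/18 + 10/2.8 + 351/4.6
= 274 + 7.11 + 3.57 + 76.30
= 360.98 mOsm/kg ≈ 361.0 mOsm/kg
Osmolar gap = measured − calculated = 367 − 361.0 = 6.0 mOsm/kg

6.0 mOsm/kg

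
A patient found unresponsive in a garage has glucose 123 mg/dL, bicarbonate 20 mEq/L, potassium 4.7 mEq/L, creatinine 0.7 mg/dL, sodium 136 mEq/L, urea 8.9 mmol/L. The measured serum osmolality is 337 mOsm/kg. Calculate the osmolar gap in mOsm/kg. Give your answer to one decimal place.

49.3 mOsm/kg

Calculated osmolality = 2·Na + glucose/18 + urea
= 2·136 + 123/18 + 8.9
= 272 + 6.83 + 8.90
= 287.73 mOsm/kg ≈ 287.7 mOsm/kg
Osmolar gap = measured − calculated = 337 − 287.7 = 49.3 mOsm/kg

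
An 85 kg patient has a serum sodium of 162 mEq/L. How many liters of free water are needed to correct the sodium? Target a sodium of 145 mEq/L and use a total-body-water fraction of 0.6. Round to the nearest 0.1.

6.0 L

TBW = 0.6 · 85 = 51 L
Free water deficit = TBW · (Na/145 − 1)
= 51 · (162/145 − 1)
= 51 · 0.1172
= 5.98 L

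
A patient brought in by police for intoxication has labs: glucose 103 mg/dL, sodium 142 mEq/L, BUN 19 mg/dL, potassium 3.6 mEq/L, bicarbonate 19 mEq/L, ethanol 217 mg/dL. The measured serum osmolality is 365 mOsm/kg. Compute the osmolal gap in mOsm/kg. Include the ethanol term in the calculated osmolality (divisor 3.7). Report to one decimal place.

Calculated osmolality = 2·Na + glucose/18 + BUN/2.8 + ethanol/3.7
= 2·142 + 103/18 + 19/2.8 + 217/3.7
= 284 + 5.72 + 6.79 + 58.65
= 355.16 mOsm/kg ≈ 355.2 mOsm/kg
Osmolar gap = measured − calculated = 365 − 355.2 = 9.8 mOsm/kg

9.8 mOsm/kg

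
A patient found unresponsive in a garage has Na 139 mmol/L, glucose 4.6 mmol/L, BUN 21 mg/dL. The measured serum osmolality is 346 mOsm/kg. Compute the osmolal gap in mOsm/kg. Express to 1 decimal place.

Calculated osmolality = 2·Na + glucose + BUN/2.8
= 2·139 + 4.6 + 21/2.8
= 278 + 4.60 + 7.50
= 290.1 mOsm/kg ≈ 290.1 mOsm/kg
Osmolar gap = measured − calculated = 346 − 290.1 = 55.9 mOsm/kg

55.9 mOsm/kg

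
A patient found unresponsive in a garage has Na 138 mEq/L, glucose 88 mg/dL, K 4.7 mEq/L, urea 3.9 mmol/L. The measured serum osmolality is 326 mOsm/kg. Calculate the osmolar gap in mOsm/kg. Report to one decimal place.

Calculated osmolality = 2·Na + glucose/18 + urea
= 2·138 + 88/18 + 3.9
= 276 + 4.89 + 3.90
= 284.79 mOsm/kg ≈ 284.8 mOsm/kg
Osmolar gap = measured − calculated = 326 − 284.8 = 41.2 mOsm/kg

41.2 mOsm/kg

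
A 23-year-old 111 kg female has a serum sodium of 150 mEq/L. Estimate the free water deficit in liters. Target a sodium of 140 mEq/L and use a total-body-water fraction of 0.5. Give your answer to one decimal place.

4.0 L

TBW = 0.5 · 111 = 55.5 L
Free water deficit = TBW · (Na/140 − 1)
= 55.5 · (150/140 − 1)
= 55.5 · 0.0714
= 3.96 L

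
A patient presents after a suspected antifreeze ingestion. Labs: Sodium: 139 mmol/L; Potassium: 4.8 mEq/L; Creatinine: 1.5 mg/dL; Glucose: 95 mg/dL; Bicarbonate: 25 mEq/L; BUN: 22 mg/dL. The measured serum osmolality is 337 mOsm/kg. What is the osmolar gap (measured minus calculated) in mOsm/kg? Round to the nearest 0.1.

Calculated osmolality = 2·Na + glucose/18 + BUN/2.8
= 2·139 + 95/18 + 22/2.8
= 278 + 5.28 + 7.86
= 291.14 mOsm/kg ≈ 291.1 mOsm/kg
Osmolar gap = measured − calculated = 337 − 291.1 = 45.9 mOsm/kg

45.9 mOsm/kg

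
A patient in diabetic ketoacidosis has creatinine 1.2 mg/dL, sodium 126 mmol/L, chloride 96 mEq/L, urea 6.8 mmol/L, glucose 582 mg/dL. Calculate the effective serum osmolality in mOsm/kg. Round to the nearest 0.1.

Effective osmolality excludes urea (freely permeant across cell membranes):
2·Na + glucose/18
= 2·126 + 582/18
= 252 + 32.33
= 284.33 mOsm/kg

284.3 mOsm/kg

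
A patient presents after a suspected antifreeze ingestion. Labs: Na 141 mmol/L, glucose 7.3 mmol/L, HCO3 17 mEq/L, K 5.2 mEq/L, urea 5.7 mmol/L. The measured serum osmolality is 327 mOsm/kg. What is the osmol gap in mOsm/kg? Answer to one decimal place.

32.0 mOsm/kg

Calculated osmolality = 2·Na + glucose + urea
= 2·141 + 7.3 + 5.7
= 282 + 7.30 + 5.70
= 295 mOsm/kg ≈ 295.0 mOsm/kg
Osmolar gap = measured − calculated = 327 − 295.0 = 32.0 mOsm/kg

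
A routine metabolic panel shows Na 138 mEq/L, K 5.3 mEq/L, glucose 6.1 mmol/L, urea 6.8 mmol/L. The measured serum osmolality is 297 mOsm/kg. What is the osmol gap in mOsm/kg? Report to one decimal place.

Calculated osmolality = 2·Na + glucose + urea
= 2·138 + 6.1 + 6.8
= 276 + 6.10 + 6.80
= 288.9 mOsm/kg ≈ 288.9 mOsm/kg
Osmolar gap = measured − calculated = 297 − 288.9 = 8.1 mOsm/kg

8.1 mOsm/kg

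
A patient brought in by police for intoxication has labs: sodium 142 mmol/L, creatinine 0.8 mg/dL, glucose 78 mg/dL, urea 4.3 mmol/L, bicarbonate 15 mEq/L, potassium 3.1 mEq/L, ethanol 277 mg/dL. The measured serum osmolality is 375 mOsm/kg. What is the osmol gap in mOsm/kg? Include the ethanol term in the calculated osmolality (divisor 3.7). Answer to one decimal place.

Calculated osmolality = 2·Na + glucose/18 + urea + ethanol/3.7
= 2·142 + 78/18 + 4.3 + 277/3.7
= 284 + 4.33 + 4.30 + 74.86
= 367.49 mOsm/kg ≈ 367.5 mOsm/kg
Osmolar gap = measured − calculated = 375 − 367.5 = 7.5 mOsm/kg

7.5 mOsm/kg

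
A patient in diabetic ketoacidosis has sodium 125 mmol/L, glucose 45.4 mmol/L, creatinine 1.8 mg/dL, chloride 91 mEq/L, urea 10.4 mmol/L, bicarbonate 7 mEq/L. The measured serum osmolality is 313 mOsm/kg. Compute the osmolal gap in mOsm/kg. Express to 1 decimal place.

7.2 mOsm/kg

Calculated osmolality = 2·Na + glucose + urea
= 2·125 + 45.4 + 10.4
= 250 + 45.40 + 10.40
= 305.8 mOsm/kg ≈ 305.8 mOsm/kg
Osmolar gap = measured − calculated = 313 − 305.8 = 7.2 mOsm/kg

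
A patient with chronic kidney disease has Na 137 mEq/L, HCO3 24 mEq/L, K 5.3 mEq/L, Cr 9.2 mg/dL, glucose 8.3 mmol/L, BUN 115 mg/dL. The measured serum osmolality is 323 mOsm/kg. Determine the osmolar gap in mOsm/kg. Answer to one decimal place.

Calculated osmolality = 2·Na + glucose + BUN/2.8
= 2·137 + 8.3 + 115/2.8
= 274 + 8.30 + 41.07
= 323.37 mOsm/kg ≈ 323.4 mOsm/kg
Osmolar gap = measured − calculated = 323 − 323.4 = -0.4 mOsm/kg

-0.4 mOsm/kg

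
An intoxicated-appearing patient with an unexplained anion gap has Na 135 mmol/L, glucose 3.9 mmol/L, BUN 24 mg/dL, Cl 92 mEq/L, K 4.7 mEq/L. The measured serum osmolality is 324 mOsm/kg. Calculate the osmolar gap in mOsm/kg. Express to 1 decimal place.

41.5 mOsm/kg

Calculated osmolality = 2·Na + glucose + BUN/2.8
= 2·135 + 3.9 + 24/2.8
= 270 + 3.90 + 8.57
= 282.47 mOsm/kg ≈ 282.5 mOsm/kg
Osmolar gap = measured − calculated = 324 − 282.5 = 41.5 mOsm/kg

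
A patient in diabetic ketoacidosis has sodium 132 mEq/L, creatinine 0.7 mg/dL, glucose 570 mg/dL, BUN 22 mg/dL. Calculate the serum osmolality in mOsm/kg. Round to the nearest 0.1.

Calculated osmolality = 2·Na + glucose/18 + BUN/2.8
= 2·132 + 570/18 + 22/2.8
= 264 + 31.67 + 7.86
= 303.53 mOsm/kg

303.5 mOsm/kg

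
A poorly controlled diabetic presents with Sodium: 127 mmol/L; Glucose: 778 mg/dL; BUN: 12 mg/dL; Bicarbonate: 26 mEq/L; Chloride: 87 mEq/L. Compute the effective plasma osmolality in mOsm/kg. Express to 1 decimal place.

Effective osmolality excludes urea (freely permeant across cell membranes):
2·Na + glucose/18
= 2·127 + 778/18
= 254 + 43.22
= 297.22 mOsm/kg

297.2 mOsm/kg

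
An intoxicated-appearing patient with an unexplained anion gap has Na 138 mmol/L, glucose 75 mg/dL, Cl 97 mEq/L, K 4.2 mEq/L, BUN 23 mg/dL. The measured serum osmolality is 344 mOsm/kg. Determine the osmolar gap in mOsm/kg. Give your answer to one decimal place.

55.6 mOsm/kg

Calculated osmolality = 2·Na + glucose/18 + BUN/2.8
= 2·138 + 75/18 + 23/2.8
= 276 + 4.17 + 8.21
= 288.38 mOsm/kg ≈ 288.4 mOsm/kg
Osmolar gap = measured − calculated = 344 − 288.4 = 55.6 mOsm/kg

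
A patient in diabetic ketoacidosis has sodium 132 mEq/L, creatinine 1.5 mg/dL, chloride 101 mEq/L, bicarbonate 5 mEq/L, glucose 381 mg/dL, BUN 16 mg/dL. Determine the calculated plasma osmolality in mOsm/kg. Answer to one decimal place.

Calculated osmolality = 2·Na + glucose/18 + BUN/2.8
= 2·132 + 381/18 + 16/2.8
= 264 + 21.17 + 5.71
= 290.88 mOsm/kg

290.9 mOsm/kg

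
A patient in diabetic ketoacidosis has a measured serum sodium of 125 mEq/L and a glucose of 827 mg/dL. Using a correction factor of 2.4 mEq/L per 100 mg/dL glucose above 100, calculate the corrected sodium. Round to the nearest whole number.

142 mEq/L

Corrected Na = measured Na + 2.4 · (glucose − 100)/100
= 125 + 2.4 · (827 − 100)/100
= 125 + 17.4
= 142.4 mEq/L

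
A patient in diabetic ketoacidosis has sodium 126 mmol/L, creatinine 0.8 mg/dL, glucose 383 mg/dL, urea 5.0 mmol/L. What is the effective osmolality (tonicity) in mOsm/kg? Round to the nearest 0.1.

273.3 mOsm/kg

Effective osmolality excludes urea (freely permeant across cell membranes):
2·Na + glucose/18
= 2·126 + 383/18
= 252 + 21.28
= 273.28 mOsm/kg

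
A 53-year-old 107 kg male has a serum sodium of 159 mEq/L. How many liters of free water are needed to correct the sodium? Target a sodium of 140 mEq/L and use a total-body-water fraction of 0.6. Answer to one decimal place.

8.7 L

TBW = 0.6 · 107 = 64.2 L
Free water deficit = TBW · (Na/140 − 1)
= 64.2 · (159/140 − 1)
= 64.2 · 0.1357
= 8.71 L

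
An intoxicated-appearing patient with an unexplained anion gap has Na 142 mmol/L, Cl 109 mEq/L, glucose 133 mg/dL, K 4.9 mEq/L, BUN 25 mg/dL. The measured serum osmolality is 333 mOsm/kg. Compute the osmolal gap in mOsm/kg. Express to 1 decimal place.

32.7 mOsm/kg

Calculated osmolality = 2·Na + glucose/18 + BUN/2.8
= 2·142 + 133/18 + 25/2.8
= 284 + 7.39 + 8.93
= 300.32 mOsm/kg ≈ 300.3 mOsm/kg
Osmolar gap = measured − calculated = 333 − 300.3 = 32.7 mOsm/kg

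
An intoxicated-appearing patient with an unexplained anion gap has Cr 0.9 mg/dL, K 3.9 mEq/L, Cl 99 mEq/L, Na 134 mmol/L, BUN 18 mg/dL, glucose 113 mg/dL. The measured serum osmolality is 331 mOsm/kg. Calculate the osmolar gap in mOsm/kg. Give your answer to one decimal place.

50.3 mOsm/kg

Calculated osmolality = 2·Na + glucose/18 + BUN/2.8
= 2·134 + 113/18 + 18/2.8
= 268 + 6.28 + 6.43
= 280.71 mOsm/kg ≈ 280.7 mOsm/kg
Osmolar gap = measured − calculated = 331 − 280.7 = 50.3 mOsm/kg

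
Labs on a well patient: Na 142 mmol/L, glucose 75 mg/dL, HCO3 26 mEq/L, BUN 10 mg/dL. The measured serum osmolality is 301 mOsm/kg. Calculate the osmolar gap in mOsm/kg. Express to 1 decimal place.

9.3 mOsm/kg

Calculated osmolality = 2·Na + glucose/18 + BUN/2.8
= 2·142 + 75/18 + 10/2.8
= 284 + 4.17 + 3.57
= 291.74 mOsm/kg ≈ 291.7 mOsm/kg
Osmolar gap = measured − calculated = 301 − 291.7 = 9.3 mOsm/kg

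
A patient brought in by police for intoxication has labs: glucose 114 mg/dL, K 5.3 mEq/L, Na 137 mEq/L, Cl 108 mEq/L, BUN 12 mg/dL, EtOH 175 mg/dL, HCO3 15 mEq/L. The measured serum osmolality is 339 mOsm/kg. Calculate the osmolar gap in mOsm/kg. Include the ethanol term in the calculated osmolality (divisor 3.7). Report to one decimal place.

Calculated osmolality = 2·Na + glucose/18 + BUN/2.8 + ethanol/3.7
= 2·137 + 114/18 + 12/2.8 + 175/3.7
= 274 + 6.33 + 4.29 + 47.30
= 331.92 mOsm/kg ≈ 331.9 mOsm/kg
Osmolar gap = measured − calculated = 339 − 331.9 = 7.1 mOsm/kg

7.1 mOsm/kg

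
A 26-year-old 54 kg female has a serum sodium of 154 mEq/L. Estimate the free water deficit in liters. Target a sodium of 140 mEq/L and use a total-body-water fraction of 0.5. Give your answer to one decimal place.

TBW = 0.5 · 54 = 27 L
Free water deficit = TBW · (Na/140 − 1)
= 27 · (154/140 − 1)
= 27 · 0.1
= 2.7 L

2.7 L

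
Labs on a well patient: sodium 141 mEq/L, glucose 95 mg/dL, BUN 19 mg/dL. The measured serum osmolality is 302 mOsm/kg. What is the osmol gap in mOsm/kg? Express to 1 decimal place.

7.9 mOsm/kg

Calculated osmolality = 2·Na + glucose/18 + BUN/2.8
= 2·141 + 95/18 + 19/2.8
= 282 + 5.28 + 6.79
= 294.07 mOsm/kg ≈ 294.1 mOsm/kg
Osmolar gap = measured − calculated = 302 − 294.1 = 7.9 mOsm/kg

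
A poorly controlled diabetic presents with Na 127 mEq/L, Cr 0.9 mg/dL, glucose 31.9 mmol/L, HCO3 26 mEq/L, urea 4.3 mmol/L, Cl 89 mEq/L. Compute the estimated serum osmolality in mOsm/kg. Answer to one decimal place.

Calculated osmolality = 2·Na + glucose + urea
= 2·127 + 31.9 + 4.3
= 254 + 31.90 + 4.30
= 290.2 mOsm/kg

290.2 mOsm/kg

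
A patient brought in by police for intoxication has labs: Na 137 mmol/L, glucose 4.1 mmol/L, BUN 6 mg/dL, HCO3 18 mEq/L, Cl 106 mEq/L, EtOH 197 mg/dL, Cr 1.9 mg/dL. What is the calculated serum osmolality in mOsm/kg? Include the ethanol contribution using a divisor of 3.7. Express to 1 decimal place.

Calculated osmolality = 2·Na + glucose + BUN/2.8 + ethanol/3.7
= 2·137 + 4.1 + 6/2.8 + 197/3.7
= 274 + 4.10 + 2.14 + 53.24
= 333.48 mOsm/kg

333.5 mOsm/kg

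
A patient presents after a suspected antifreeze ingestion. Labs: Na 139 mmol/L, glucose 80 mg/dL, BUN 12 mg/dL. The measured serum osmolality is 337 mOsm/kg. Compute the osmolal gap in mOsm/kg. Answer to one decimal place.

50.3 mOsm/kg

Calculated osmolality = 2·Na + glucose/18 + BUN/2.8
= 2·139 + 80/18 + 12/2.8
= 278 + 4.44 + 4.29
= 286.73 mOsm/kg ≈ 286.7 mOsm/kg
Osmolar gap = measured − calculated = 337 − 286.7 = 50.3 mOsm/kg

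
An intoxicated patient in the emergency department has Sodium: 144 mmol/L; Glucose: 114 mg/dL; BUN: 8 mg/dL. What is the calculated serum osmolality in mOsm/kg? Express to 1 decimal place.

297.2 mOsm/kg

Calculated osmolality = 2·Na + glucose/18 + BUN/2.8
= 2·144 + 114/18 + 8/2.8
= 288 + 6.33 + 2.86
= 297.19 mOsm/kg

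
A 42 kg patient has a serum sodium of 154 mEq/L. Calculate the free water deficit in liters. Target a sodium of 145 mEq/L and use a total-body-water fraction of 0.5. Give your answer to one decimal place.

TBW = 0.5 · 42 = 21 L
Free water deficit = TBW · (Na/145 − 1)
= 21 · (154/145 − 1)
= 21 · 0.0621
= 1.3 L

1.3 L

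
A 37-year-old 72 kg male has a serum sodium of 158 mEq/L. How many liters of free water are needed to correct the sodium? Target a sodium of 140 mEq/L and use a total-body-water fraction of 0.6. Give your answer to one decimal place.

5.6 L

TBW = 0.6 · 72 = 43.2 L
Free water deficit = TBW · (Na/140 − 1)
= 43.2 · (158/140 − 1)
= 43.2 · 0.1286
= 5.56 L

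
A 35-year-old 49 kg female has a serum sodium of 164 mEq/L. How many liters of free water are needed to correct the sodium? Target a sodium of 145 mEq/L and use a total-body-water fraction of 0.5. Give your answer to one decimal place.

3.2 L

TBW = 0.5 · 49 = 24.5 L
Free water deficit = TBW · (Na/145 − 1)
= 24.5 · (164/145 − 1)
= 24.5 · 0.131
= 3.21 L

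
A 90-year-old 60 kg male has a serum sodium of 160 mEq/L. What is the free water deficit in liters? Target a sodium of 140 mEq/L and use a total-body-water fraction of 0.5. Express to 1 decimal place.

4.3 L

TBW = 0.5 · 60 = 30 L
Free water deficit = TBW · (Na/140 − 1)
= 30 · (160/140 − 1)
= 30 · 0.1429
= 4.29 L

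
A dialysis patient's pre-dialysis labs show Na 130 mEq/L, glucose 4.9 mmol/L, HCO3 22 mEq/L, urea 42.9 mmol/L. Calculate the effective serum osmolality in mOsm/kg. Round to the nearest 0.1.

264.9 mOsm/kg

Effective osmolality excludes urea (freely permeant across cell membranes):
2·Na + glucose
= 2·130 + 4.9
= 260 + 4.9
= 264.9 mOsm/kg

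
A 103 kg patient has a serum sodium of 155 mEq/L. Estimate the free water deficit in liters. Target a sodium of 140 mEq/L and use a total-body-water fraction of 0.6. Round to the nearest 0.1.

TBW = 0.6 · 103 = 61.8 L
Free water deficit = TBW · (Na/140 − 1)
= 61.8 · (155/140 − 1)
= 61.8 · 0.1071
= 6.62 L

6.6 L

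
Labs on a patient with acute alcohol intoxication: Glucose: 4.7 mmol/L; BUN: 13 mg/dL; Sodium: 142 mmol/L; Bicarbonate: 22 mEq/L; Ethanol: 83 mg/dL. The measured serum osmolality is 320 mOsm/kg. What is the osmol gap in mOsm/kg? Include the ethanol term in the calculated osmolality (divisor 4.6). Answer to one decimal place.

Calculated osmolality = 2·Na + glucose + BUN/2.8 + ethanol/4.6
= 2·142 + 4.7 + 13/2.8 + 83/4.6
= 284 + 4.70 + 4.64 + 18.04
= 311.38 mOsm/kg ≈ 311.4 mOsm/kg
Osmolar gap = measured − calculated = 320 − 311.4 = 8.6 mOsm/kg

8.6 mOsm/kg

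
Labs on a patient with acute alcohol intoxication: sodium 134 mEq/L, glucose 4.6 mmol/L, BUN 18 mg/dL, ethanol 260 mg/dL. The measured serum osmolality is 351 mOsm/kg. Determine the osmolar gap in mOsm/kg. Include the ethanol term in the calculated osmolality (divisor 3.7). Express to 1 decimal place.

Calculated osmolality = 2·Na + glucose + BUN/2.8 + ethanol/3.7
= 2·134 + 4.6 + 18/2.8 + 260/3.7
= 268 + 4.60 + 6.43 + 70.27
= 349.3 mOsm/kg ≈ 349.3 mOsm/kg
Osmolar gap = measured − calculated = 351 − 349.3 = 1.7 mOsm/kg

1.7 mOsm/kg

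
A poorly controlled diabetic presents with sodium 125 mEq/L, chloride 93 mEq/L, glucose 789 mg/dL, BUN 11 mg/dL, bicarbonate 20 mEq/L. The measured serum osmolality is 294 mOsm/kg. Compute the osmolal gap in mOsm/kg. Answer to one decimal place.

Calculated osmolality = 2·Na + glucose/18 + BUN/2.8
= 2·125 + 789/18 + 11/2.8
= 250 + 43.83 + 3.93
= 297.76 mOsm/kg ≈ 297.8 mOsm/kg
Osmolar gap = measured − calculated = 294 − 297.8 = -3.8 mOsm/kg

-3.8 mOsm/kg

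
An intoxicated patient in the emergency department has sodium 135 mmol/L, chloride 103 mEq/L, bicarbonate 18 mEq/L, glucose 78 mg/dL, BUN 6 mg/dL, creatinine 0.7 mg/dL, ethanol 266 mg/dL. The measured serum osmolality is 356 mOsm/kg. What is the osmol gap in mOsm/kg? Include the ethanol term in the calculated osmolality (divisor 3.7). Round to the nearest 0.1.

Calculated osmolality = 2·Na + glucose/18 + BUN/2.8 + ethanol/3.7
= 2·135 + 78/18 + 6/2.8 + 266/3.7
= 270 + 4.33 + 2.14 + 71.89
= 348.36 mOsm/kg ≈ 348.4 mOsm/kg
Osmolar gap = measured − calculated = 356 − 348.4 = 7.6 mOsm/kg

7.6 mOsm/kg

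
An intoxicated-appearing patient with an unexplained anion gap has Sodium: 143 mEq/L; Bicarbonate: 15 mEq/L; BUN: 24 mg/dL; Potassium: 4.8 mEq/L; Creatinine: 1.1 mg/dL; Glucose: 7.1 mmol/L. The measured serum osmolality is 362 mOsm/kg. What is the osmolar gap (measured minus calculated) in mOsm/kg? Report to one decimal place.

Calculated osmolality = 2·Na + glucose + BUN/2.8
= 2·143 + 7.1 + 24/2.8
= 286 + 7.10 + 8.57
= 301.67 mOsm/kg ≈ 301.7 mOsm/kg
Osmolar gap = measured − calculated = 362 − 301.7 = 60.3 mOsm/kg

60.3 mOsm/kg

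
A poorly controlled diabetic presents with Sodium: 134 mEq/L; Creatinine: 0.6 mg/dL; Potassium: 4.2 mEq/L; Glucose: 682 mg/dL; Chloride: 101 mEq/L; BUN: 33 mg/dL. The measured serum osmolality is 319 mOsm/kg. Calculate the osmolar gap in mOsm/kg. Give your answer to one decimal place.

Calculated osmolality = 2·Na + glucose/18 + BUN/2.8
= 2·134 + 682/18 + 33/2.8
= 268 + 37.89 + 11.79
= 317.68 mOsm/kg ≈ 317.7 mOsm/kg
Osmolar gap = measured − calculated = 319 − 317.7 = 1.3 mOsm/kg

1.3 mOsm/kg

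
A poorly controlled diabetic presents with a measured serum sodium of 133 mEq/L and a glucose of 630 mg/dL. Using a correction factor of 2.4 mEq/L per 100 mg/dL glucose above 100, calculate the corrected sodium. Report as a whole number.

146 mEq/L

Corrected Na = measured Na + 2.4 · (glucose − 100)/100
= 133 + 2.4 · (630 − 100)/100
= 133 + 12.7
= 145.7 mEq/L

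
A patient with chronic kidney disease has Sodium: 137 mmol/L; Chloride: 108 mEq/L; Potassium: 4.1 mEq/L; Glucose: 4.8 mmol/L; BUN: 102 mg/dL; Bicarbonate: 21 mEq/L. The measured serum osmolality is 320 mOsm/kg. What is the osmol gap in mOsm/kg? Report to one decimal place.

Calculated osmolality = 2·Na + glucose + BUN/2.8
= 2·137 + 4.8 + 102/2.8
= 274 + 4.80 + 36.43
= 315.23 mOsm/kg ≈ 315.2 mOsm/kg
Osmolar gap = measured − calculated = 320 − 315.2 = 4.8 mOsm/kg

4.8 mOsm/kg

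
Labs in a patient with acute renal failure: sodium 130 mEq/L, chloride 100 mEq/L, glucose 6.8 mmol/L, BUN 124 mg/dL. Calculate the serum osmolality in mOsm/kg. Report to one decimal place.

311.1 mOsm/kg

Calculated osmolality = 2·Na + glucose + BUN/2.8
= 2·130 + 6.8 + 124/2.8
= 260 + 6.80 + 44.29
= 311.09 mOsm/kg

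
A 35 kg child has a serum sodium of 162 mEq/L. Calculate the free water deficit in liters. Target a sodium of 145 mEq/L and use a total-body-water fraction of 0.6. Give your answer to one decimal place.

2.5 L

TBW = 0.6 · 35 = 21 L
Free water deficit = TBW · (Na/145 − 1)
= 21 · (162/145 − 1)
= 21 · 0.1172
= 2.46 L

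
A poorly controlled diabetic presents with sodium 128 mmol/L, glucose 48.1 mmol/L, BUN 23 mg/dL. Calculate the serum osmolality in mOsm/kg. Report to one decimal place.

Calculated osmolality = 2·Na + glucose + BUN/2.8
= 2·128 + 48.1 + 23/2.8
= 256 + 48.10 + 8.21
= 312.31 mOsm/kg

312.3 mOsm/kg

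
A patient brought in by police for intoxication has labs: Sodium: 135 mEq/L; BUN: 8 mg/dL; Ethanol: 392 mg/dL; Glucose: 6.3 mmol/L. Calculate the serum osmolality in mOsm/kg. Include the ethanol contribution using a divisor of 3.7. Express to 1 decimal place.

385.1 mOsm/kg

Calculated osmolality = 2·Na + glucose + BUN/2.8 + ethanol/3.7
= 2·135 + 6.3 + 8/2.8 + 392/3.7
= 270 + 6.30 + 2.86 + 105.95
= 385.11 mOsm/kg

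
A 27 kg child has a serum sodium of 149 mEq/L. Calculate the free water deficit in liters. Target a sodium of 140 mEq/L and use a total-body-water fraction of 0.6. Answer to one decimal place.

1.0 L

TBW = 0.6 · 27 = 16.2 L
Free water deficit = TBW · (Na/140 − 1)
= 16.2 · (149/140 − 1)
= 16.2 · 0.0643
= 1.04 L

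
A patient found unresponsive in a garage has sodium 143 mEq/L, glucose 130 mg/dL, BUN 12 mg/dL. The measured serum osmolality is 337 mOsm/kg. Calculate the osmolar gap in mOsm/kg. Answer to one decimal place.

39.5 mOsm/kg

Calculated osmolality = 2·Na + glucose/18 + BUN/2.8
= 2·143 + 130/18 + 12/2.8
= 286 + 7.22 + 4.29
= 297.51 mOsm/kg ≈ 297.5 mOsm/kg
Osmolar gap = measured − calculated = 337 − 297.5 = 39.5 mOsm/kg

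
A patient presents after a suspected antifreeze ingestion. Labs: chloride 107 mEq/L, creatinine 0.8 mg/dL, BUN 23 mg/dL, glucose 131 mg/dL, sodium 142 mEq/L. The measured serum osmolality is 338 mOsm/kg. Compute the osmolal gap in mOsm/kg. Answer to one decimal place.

38.5 mOsm/kg

Calculated osmolality = 2·Na + glucose/18 + BUN/2.8
= 2·142 + 131/18 + 23/2.8
= 284 + 7.28 + 8.21
= 299.49 mOsm/kg ≈ 299.5 mOsm/kg
Osmolar gap = measured − calculated = 338 − 299.5 = 38.5 mOsm/kg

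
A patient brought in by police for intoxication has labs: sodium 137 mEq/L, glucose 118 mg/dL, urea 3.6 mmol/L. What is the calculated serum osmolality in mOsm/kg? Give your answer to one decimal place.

284.2 mOsm/kg

Calculated osmolality = 2·Na + glucose/18 + urea
= 2·137 + 118/18 + 3.6
= 274 + 6.56 + 3.60
= 284.16 mOsm/kg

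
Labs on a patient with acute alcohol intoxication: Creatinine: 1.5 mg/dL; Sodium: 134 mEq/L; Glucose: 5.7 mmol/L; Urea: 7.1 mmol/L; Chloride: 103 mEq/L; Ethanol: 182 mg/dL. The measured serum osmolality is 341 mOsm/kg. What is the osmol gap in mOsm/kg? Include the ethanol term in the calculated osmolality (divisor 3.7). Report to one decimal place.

Calculated osmolality = 2·Na + glucose + urea + ethanol/3.7
= 2·134 + 5.7 + 7.1 + 182/3.7
= 268 + 5.70 + 7.10 + 49.19
= 329.99 mOsm/kg ≈ 330.0 mOsm/kg
Osmolar gap = measured − calculated = 341 − 330.0 = 11.0 mOsm/kg

11.0 mOsm/kg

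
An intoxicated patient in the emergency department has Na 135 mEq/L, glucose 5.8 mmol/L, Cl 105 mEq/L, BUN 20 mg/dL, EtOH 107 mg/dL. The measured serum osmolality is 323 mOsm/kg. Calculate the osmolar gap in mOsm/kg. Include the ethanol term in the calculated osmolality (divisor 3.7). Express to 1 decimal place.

Calculated osmolality = 2·Na + glucose + BUN/2.8 + ethanol/3.7
= 2·135 + 5.8 + 20/2.8 + 107/3.7
= 270 + 5.80 + 7.14 + 28.92
= 311.86 mOsm/kg ≈ 311.9 mOsm/kg
Osmolar gap = measured − calculated = 323 − 311.9 = 11.1 mOsm/kg

11.1 mOsm/kg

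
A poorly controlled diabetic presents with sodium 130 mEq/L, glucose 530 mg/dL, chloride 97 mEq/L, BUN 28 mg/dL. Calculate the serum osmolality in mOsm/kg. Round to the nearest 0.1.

Calculated osmolality = 2·Na + glucose/18 + BUN/2.8
= 2·130 + 530/18 + 28/2.8
= 260 + 29.44 + 10
= 299.44 mOsm/kg

299.4 mOsm/kg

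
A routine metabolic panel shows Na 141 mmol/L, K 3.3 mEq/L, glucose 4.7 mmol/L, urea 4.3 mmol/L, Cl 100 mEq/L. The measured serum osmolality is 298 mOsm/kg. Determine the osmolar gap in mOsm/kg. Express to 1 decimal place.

Calculated osmolality = 2·Na + glucose + urea
= 2·141 + 4.7 + 4.3
= 282 + 4.70 + 4.30
= 291 mOsm/kg ≈ 291.0 mOsm/kg
Osmolar gap = measured − calculated = 298 − 291.0 = 7.0 mOsm/kg

7.0 mOsm/kg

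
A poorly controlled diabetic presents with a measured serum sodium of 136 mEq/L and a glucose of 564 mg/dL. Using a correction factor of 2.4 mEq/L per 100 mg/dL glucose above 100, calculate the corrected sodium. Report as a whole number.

147 mEq/L

Corrected Na = measured Na + 2.4 · (glucose − 100)/100
= 136 + 2.4 · (564 − 100)/100
= 136 + 11.1
= 147.1 mEq/L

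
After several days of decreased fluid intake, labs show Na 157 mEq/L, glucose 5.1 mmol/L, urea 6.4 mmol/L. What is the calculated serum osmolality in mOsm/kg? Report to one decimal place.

Calculated osmolality = 2·Na + glucose + urea
= 2·157 + 5.1 + 6.4
= 314 + 5.10 + 6.40
= 325.5 mOsm/kg

325.5 mOsm/kg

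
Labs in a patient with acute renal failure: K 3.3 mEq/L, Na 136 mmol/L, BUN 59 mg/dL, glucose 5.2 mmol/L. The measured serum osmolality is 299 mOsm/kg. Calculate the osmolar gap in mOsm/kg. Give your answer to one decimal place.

0.7 mOsm/kg

Calculated osmolality = 2·Na + glucose + BUN/2.8
= 2·136 + 5.2 + 59/2.8
= 272 + 5.20 + 21.07
= 298.27 mOsm/kg ≈ 298.3 mOsm/kg
Osmolar gap = measured − calculated = 299 − 298.3 = 0.7 mOsm/kg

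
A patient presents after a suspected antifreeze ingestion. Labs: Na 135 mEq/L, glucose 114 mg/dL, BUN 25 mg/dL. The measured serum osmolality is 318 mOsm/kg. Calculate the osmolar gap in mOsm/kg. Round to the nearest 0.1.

32.7 mOsm/kg

Calculated osmolality = 2·Na + glucose/18 + BUN/2.8
= 2·135 + 114/18 + 25/2.8
= 270 + 6.33 + 8.93
= 285.26 mOsm/kg ≈ 285.3 mOsm/kg
Osmolar gap = measured − calculated = 318 − 285.3 = 32.7 mOsm/kg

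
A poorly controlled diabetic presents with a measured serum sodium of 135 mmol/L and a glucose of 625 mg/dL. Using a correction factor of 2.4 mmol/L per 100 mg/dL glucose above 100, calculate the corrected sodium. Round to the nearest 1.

Corrected Na = measured Na + 2.4 · (glucose − 100)/100
= 135 + 2.4 · (625 − 100)/100
= 135 + 12.6
= 147.6 mmol/L

148 mmol/L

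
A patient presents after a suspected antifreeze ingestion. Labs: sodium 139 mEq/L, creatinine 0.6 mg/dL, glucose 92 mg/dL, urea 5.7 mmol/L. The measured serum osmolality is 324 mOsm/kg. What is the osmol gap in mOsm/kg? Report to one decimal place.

35.2 mOsm/kg

Calculated osmolality = 2·Na + glucose/18 + urea
= 2·139 + 92/18 + 5.7
= 278 + 5.11 + 5.70
= 288.81 mOsm/kg ≈ 288.8 mOsm/kg
Osmolar gap = measured − calculated = 324 − 288.8 = 35.2 mOsm/kg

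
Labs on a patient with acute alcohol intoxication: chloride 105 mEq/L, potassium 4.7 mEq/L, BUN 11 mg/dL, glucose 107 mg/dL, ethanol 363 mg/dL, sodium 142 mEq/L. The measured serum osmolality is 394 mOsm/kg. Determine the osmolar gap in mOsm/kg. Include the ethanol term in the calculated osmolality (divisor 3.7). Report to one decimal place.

Calculated osmolality = 2·Na + glucose/18 + BUN/2.8 + ethanol/3.7
= 2·142 + 107/18 + 11/2.8 + 363/3.7
= 284 + 5.94 + 3.93 + 98.11
= 391.98 mOsm/kg ≈ 392.0 mOsm/kg
Osmolar gap = measured − calculated = 394 − 392.0 = 2.0 mOsm/kg

2.0 mOsm/kg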